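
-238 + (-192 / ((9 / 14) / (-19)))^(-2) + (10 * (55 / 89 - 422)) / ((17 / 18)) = -2060779599055567 / 438492479488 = -4699.69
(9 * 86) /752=387 /376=1.03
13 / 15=0.87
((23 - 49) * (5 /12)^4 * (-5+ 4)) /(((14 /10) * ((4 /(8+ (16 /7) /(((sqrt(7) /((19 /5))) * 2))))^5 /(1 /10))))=4.55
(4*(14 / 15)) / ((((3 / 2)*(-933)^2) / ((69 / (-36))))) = -644 / 117516015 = -0.00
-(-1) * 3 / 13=3 / 13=0.23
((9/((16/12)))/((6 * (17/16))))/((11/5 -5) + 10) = 5/34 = 0.15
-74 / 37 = -2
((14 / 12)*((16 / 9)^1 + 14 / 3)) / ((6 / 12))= 406 / 27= 15.04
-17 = -17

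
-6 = -6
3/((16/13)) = 39/16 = 2.44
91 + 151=242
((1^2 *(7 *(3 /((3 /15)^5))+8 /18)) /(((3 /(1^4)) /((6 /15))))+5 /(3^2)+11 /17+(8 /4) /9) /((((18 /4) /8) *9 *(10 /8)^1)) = 1285417984 /929475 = 1382.95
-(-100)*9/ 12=75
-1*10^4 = -10000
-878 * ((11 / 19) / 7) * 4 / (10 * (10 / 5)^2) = -4829 / 665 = -7.26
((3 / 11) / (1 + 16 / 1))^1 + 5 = 938 / 187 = 5.02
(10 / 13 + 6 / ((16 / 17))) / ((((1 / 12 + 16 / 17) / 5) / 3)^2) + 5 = 872483615 / 567853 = 1536.46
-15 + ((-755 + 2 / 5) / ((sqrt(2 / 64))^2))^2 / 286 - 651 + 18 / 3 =662384668 / 325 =2038106.67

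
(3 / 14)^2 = 9 / 196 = 0.05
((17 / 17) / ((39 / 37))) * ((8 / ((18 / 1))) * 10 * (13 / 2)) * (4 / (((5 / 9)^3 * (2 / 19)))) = 151848 / 25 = 6073.92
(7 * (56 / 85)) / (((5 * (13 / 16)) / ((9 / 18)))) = 3136 / 5525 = 0.57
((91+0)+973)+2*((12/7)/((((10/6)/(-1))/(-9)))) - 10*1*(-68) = 1762.51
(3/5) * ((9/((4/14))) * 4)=378/5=75.60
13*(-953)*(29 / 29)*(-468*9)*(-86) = -4487692248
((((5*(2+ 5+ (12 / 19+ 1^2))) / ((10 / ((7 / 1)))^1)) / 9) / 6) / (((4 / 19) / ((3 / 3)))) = 287 / 108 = 2.66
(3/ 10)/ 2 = 3/ 20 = 0.15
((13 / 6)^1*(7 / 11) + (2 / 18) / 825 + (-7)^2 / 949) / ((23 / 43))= 866893889 / 324130950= 2.67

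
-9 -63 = -72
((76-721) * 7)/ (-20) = 903/ 4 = 225.75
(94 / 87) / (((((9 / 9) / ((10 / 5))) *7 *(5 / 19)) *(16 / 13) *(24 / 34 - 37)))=-197353 / 7515060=-0.03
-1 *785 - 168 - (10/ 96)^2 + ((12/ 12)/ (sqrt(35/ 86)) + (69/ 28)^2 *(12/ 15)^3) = -13405011749/ 14112000 + sqrt(3010)/ 35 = -948.33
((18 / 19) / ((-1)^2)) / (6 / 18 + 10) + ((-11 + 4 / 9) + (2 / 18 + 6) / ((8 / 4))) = -8727 / 1178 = -7.41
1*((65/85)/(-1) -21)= -370/17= -21.76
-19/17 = -1.12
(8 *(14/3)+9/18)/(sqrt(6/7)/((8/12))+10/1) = 15890/4119 - 227 *sqrt(42)/2746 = 3.32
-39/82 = -0.48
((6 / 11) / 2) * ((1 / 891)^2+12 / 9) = 1058509 / 2910897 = 0.36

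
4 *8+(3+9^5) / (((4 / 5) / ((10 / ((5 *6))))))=24637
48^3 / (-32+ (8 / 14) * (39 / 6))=-3909.82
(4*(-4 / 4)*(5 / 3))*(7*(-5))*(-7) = -4900 / 3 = -1633.33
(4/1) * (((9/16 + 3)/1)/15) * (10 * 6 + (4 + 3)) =1273/20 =63.65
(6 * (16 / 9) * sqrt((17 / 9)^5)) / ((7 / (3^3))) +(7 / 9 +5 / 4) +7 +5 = 505 / 36 +9248 * sqrt(17) / 189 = 215.78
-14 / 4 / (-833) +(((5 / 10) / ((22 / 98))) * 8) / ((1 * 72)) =2965 / 11781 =0.25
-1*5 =-5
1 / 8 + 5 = 41 / 8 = 5.12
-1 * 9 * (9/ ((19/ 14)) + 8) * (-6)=15012/ 19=790.11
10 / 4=5 / 2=2.50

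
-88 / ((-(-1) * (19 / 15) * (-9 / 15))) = 2200 / 19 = 115.79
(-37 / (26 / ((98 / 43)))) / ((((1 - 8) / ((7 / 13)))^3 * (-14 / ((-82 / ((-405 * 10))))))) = -10619 / 4973898150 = -0.00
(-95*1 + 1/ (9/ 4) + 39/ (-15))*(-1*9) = 4372/ 5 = 874.40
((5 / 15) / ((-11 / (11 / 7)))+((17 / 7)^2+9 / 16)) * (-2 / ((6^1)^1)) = -2.14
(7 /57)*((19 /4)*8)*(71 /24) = 497 /36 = 13.81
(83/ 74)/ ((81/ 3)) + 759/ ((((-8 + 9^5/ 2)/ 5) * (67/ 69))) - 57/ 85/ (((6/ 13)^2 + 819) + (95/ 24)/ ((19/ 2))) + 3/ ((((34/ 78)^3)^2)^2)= 143505838845023538018187283340801383/ 2250914038343671064271930183330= 63754.47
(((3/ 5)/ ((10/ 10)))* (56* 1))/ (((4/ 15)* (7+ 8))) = 42/ 5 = 8.40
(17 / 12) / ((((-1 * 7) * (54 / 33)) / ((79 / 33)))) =-1343 / 4536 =-0.30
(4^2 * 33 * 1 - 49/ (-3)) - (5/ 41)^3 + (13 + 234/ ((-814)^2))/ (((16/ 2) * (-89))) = 26547311606312635/ 48772119882288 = 544.31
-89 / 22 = -4.05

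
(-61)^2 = 3721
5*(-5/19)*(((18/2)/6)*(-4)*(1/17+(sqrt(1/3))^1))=150/323+50*sqrt(3)/19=5.02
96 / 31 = 3.10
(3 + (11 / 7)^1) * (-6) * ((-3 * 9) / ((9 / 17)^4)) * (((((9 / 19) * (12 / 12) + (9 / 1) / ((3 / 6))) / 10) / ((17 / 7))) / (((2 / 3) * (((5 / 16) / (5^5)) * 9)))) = 2043808000 / 171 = 11952093.57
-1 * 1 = -1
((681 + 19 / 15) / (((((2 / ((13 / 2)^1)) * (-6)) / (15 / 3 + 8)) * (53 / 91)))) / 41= -201.19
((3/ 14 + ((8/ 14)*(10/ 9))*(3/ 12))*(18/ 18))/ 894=47/ 112644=0.00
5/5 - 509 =-508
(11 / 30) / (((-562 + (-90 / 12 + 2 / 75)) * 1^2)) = -55 / 85421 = -0.00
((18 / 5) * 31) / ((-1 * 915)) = -186 / 1525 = -0.12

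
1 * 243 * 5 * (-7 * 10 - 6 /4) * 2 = -173745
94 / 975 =0.10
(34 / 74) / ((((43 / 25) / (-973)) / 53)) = -21916825 / 1591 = -13775.50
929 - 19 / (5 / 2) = 4607 / 5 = 921.40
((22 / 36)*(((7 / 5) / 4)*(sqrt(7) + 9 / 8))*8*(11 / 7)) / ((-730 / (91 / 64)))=-11011*sqrt(7) / 2102400 - 11011 / 1868800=-0.02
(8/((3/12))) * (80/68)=640/17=37.65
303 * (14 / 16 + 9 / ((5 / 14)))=316029 / 40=7900.72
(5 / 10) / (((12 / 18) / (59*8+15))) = 1461 / 4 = 365.25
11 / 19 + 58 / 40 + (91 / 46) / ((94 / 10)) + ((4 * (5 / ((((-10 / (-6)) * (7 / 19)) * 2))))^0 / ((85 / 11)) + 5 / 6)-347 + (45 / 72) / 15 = -4801077669 / 13966520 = -343.76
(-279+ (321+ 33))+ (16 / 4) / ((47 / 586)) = 5869 / 47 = 124.87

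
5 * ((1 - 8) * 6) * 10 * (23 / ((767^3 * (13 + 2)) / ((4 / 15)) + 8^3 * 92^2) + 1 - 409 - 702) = 236692789989763800 / 101541308447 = 2331000.00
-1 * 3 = -3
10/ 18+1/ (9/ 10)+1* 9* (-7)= -184/ 3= -61.33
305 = 305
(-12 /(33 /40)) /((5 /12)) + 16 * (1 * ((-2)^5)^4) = 184548992 /11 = 16777181.09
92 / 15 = 6.13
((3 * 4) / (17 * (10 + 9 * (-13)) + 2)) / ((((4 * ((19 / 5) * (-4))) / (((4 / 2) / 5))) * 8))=0.00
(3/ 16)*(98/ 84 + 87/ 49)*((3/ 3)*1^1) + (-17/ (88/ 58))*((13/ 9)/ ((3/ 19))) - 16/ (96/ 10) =-48253487/ 465696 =-103.62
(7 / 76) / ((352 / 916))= 1603 / 6688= 0.24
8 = 8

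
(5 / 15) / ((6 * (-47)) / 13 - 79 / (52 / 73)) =-52 / 20685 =-0.00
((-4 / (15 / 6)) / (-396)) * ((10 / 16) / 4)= 1 / 1584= 0.00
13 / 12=1.08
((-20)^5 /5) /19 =-640000 /19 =-33684.21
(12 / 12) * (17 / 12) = 1.42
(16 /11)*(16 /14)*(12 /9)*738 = 125952 /77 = 1635.74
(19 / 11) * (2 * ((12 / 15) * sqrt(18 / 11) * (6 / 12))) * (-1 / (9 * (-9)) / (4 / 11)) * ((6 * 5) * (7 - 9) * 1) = -76 * sqrt(22) / 99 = -3.60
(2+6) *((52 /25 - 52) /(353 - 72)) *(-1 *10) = 19968 /1405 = 14.21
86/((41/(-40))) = -3440/41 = -83.90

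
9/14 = 0.64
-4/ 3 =-1.33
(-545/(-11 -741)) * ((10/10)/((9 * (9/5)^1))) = 2725/60912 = 0.04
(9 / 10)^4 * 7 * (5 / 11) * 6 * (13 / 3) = 597051 / 11000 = 54.28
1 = 1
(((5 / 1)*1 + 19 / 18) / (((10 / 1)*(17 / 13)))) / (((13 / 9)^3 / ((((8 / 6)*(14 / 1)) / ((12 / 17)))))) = 6867 / 1690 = 4.06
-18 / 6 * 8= -24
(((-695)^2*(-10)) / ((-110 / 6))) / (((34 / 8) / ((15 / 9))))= 19321000 / 187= 103320.86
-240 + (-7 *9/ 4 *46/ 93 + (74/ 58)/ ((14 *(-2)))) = -6238525/ 25172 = -247.84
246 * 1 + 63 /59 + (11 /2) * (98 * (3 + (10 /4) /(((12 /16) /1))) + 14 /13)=8436979 /2301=3666.66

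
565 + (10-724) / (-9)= 1933 / 3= 644.33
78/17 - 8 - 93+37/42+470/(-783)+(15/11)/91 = -2561361157/26648622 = -96.12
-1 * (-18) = 18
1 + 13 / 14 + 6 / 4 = 24 / 7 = 3.43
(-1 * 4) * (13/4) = -13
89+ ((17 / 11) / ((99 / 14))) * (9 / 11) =89.18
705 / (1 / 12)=8460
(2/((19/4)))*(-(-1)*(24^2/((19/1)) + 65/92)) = 108454/8303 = 13.06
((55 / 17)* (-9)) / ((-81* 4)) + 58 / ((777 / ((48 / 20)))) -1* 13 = -12.73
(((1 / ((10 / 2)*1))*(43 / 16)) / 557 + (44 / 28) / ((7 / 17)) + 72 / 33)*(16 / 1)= 144085657 / 1501115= 95.99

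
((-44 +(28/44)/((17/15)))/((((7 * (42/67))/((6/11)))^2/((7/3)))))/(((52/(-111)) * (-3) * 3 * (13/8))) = -2698346878/11804573781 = -0.23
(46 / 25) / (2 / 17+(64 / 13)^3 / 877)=753366679 / 103874825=7.25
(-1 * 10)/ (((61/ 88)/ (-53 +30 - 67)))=79200/ 61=1298.36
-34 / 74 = -17 / 37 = -0.46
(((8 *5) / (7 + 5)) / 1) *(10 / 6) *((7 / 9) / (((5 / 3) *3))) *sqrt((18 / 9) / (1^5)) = 70 *sqrt(2) / 81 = 1.22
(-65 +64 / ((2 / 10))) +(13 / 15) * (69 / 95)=121424 / 475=255.63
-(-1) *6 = 6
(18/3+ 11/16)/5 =107/80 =1.34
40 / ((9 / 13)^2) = 6760 / 81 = 83.46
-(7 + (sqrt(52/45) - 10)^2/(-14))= 71/315 - 4 * sqrt(65)/21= -1.31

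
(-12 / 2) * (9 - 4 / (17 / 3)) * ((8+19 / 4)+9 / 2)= -29187 / 34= -858.44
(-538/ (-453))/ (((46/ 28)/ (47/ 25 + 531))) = 100341304/ 260475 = 385.22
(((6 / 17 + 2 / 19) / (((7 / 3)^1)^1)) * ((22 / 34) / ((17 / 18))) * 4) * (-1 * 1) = -351648 / 653429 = -0.54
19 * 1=19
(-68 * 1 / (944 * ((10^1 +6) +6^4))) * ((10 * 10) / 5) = -85 / 77408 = -0.00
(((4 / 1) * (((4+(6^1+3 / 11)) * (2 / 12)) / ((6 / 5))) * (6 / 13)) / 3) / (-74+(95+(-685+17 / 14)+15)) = -15820 / 11671803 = -0.00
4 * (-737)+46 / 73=-215158 / 73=-2947.37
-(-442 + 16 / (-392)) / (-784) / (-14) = 5415 / 134456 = 0.04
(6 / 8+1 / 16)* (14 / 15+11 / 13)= 1.45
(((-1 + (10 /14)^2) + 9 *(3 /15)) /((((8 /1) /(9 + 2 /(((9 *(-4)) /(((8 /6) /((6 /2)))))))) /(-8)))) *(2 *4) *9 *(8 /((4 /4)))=-4978496 /735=-6773.46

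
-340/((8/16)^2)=-1360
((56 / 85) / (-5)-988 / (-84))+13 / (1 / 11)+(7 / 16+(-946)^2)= 127816148459 / 142800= 895071.07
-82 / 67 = -1.22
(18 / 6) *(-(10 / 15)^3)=-8 / 9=-0.89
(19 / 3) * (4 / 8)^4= 19 / 48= 0.40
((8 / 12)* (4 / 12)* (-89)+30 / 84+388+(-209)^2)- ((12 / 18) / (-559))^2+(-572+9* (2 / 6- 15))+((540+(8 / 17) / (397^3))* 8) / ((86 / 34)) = 110992615238616378299 / 2463574392444438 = 45053.49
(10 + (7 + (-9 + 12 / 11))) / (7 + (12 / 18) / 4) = 600 / 473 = 1.27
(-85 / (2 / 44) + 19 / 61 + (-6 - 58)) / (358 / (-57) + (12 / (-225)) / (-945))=158841151875 / 515918114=307.88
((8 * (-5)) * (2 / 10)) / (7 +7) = -4 / 7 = -0.57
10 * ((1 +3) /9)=40 /9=4.44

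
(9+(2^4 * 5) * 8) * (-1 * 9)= -5841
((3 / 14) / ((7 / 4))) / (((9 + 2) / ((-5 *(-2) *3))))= 180 / 539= 0.33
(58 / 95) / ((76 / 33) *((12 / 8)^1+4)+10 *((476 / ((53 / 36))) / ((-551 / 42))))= -133719 / 51204115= -0.00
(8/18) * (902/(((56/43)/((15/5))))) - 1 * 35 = 18658/21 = 888.48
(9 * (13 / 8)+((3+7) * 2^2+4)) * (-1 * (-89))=41741 / 8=5217.62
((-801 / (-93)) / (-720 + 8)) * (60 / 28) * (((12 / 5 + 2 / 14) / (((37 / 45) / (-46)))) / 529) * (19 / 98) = 0.00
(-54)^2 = 2916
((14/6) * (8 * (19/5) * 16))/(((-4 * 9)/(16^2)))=-1089536/135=-8070.64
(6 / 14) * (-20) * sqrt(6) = -60 * sqrt(6) / 7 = -21.00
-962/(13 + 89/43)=-20683/324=-63.84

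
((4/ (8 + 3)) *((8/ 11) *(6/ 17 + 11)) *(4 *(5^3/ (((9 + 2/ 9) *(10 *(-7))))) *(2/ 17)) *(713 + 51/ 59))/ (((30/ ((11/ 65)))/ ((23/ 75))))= -11965555328/ 35416205825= -0.34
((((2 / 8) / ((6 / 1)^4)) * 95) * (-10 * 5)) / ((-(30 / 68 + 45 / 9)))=8075 / 47952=0.17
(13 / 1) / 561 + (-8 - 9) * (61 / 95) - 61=-3831517 / 53295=-71.89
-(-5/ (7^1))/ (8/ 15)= 75/ 56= 1.34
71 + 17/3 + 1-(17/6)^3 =11863/216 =54.92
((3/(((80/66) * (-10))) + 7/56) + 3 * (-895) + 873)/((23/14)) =-5073943/4600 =-1103.03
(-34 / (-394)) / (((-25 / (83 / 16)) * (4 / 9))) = -12699 / 315200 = -0.04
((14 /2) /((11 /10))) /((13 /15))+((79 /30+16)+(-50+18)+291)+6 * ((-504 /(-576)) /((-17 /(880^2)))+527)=-17190036041 /72930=-235705.97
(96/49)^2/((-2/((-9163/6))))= 2930.94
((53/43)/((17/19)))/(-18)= -0.08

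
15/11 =1.36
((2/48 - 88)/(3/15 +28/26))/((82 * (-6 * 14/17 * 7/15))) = 0.36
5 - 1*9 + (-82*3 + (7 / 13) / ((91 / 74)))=-42176 / 169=-249.56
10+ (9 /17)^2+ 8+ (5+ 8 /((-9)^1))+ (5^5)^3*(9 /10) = 142877197382105 /5202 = 27465820334.89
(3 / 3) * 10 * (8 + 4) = 120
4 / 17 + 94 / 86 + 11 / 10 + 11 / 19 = 417679 / 138890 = 3.01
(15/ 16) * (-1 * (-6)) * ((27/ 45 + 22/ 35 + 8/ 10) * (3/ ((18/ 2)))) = 213/ 56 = 3.80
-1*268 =-268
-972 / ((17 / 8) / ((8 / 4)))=-15552 / 17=-914.82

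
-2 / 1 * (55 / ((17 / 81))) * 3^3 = -240570 / 17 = -14151.18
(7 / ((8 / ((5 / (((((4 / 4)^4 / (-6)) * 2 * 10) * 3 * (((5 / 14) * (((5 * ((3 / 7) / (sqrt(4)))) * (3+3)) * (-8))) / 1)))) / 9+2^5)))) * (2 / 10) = 3629143 / 648000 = 5.60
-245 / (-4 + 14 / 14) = 245 / 3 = 81.67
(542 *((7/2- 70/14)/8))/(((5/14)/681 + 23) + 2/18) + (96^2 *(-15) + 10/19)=-6945228849347/50238964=-138243.87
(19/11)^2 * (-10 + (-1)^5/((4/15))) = -1805/44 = -41.02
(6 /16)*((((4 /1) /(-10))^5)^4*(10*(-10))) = -1572864 /3814697265625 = -0.00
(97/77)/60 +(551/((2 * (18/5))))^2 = 2922170101/498960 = 5856.52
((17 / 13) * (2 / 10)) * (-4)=-68 / 65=-1.05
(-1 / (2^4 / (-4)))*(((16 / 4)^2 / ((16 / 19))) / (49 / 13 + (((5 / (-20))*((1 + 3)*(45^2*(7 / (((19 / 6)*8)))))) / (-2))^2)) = 1426672 / 23510015221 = 0.00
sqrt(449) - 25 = -3.81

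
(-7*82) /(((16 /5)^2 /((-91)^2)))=-59416175 /128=-464188.87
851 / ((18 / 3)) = 851 / 6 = 141.83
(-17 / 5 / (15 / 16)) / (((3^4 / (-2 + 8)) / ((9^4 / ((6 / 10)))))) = -14688 / 5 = -2937.60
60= 60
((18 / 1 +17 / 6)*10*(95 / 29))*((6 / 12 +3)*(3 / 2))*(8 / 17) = 831250 / 493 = 1686.11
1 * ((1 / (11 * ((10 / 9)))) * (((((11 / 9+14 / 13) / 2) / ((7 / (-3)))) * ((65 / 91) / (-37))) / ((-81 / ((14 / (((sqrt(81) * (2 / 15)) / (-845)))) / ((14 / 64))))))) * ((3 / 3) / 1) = 699400 / 1615383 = 0.43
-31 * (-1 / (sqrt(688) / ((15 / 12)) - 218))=-84475 / 588546 - 620 * sqrt(43) / 294273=-0.16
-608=-608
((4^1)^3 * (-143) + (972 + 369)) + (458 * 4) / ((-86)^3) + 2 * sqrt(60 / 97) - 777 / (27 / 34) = -6289403296 / 715563 + 4 * sqrt(1455) / 97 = -8787.87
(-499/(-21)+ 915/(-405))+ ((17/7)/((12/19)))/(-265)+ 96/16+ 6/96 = 22077977/801360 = 27.55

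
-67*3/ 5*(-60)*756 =1823472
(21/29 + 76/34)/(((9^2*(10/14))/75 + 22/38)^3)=429062172875/357006340456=1.20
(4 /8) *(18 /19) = 9 /19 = 0.47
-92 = -92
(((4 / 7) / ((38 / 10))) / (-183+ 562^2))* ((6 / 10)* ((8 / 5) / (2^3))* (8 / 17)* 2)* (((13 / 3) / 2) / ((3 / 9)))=1248 / 3568547605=0.00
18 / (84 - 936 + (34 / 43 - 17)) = -774 / 37333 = -0.02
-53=-53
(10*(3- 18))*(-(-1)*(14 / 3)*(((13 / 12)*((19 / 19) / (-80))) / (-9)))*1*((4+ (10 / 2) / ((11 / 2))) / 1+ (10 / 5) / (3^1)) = -10465 / 1782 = -5.87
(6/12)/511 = 1/1022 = 0.00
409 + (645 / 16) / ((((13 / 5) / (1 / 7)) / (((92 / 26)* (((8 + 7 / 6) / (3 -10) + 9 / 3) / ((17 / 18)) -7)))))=103658461 / 281554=368.17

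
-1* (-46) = 46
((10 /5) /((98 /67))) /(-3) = -67 /147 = -0.46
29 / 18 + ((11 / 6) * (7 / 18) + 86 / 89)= 31627 / 9612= 3.29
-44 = -44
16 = 16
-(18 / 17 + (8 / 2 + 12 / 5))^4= -161568625936 / 52200625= -3095.15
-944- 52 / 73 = -944.71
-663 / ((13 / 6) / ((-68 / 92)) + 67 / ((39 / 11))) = -293046 / 7057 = -41.53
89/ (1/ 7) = 623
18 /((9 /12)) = 24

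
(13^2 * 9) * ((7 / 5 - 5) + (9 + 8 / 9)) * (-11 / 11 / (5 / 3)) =-143481 / 25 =-5739.24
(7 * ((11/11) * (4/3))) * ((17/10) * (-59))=-14042/15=-936.13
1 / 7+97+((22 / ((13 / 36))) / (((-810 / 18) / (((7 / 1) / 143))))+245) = 2023383 / 5915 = 342.08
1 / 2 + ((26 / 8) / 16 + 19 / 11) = 1711 / 704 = 2.43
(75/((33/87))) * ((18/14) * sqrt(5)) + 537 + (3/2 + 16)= 1109/2 + 19575 * sqrt(5)/77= 1122.95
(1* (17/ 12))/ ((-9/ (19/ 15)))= -323/ 1620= -0.20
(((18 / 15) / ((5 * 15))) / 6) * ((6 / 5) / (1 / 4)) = 8 / 625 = 0.01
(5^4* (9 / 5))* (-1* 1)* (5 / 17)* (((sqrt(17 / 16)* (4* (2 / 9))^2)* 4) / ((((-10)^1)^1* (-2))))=-2000* sqrt(17) / 153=-53.90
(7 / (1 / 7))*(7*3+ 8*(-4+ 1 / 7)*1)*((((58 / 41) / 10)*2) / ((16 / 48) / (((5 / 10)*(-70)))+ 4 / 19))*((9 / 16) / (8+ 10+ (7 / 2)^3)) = -50299137 / 8006767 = -6.28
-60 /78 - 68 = -894 /13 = -68.77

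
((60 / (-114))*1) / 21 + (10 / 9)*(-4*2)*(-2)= 21250 / 1197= 17.75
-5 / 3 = -1.67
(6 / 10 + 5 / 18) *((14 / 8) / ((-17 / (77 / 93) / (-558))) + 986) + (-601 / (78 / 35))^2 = 73634.26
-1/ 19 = -0.05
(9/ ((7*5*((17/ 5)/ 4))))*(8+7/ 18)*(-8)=-2416/ 119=-20.30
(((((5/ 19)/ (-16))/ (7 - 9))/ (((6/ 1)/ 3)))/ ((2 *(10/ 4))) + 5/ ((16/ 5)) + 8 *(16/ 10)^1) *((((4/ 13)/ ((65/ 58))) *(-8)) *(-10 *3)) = 15195246/ 16055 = 946.45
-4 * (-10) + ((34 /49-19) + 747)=37666 /49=768.69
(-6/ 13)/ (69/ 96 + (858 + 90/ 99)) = -704/ 1311219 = -0.00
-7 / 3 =-2.33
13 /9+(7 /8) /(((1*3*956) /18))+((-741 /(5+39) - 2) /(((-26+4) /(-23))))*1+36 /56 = -513177979 /29150352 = -17.60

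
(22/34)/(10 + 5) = 11/255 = 0.04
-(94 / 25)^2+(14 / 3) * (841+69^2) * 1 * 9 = 147043664 / 625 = 235269.86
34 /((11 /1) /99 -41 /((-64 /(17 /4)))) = 78336 /6529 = 12.00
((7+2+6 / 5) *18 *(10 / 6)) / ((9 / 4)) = 136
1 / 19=0.05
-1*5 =-5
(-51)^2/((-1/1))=-2601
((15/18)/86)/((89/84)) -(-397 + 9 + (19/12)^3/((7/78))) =2652338467/7715232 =343.78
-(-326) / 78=163 / 39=4.18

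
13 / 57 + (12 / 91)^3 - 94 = -4027738499 / 42953547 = -93.77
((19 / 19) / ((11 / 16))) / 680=2 / 935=0.00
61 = 61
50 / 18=25 / 9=2.78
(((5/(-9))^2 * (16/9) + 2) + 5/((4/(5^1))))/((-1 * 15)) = -25657/43740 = -0.59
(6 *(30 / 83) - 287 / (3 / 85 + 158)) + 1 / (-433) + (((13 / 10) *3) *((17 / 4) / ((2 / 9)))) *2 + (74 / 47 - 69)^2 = 28615383624396443 / 6093918906760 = 4695.73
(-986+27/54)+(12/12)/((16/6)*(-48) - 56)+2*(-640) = -416853/184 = -2265.51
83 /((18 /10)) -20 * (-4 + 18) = -2105 /9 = -233.89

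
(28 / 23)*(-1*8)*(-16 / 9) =3584 / 207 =17.31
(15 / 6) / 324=5 / 648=0.01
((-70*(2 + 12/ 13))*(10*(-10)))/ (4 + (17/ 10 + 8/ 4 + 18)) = 2660000/ 3341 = 796.17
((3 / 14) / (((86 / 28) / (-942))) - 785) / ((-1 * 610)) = 1.39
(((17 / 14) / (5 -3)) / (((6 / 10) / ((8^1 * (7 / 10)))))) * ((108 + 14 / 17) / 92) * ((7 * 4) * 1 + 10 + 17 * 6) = 64750 / 69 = 938.41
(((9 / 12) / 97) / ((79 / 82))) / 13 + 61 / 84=6081925 / 8367996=0.73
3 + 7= 10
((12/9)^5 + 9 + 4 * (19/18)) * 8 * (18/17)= 67792/459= 147.69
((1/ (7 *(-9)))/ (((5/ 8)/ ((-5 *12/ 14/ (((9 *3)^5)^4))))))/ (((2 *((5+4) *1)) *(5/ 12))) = 32/ 93472503996851728749019225208205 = 0.00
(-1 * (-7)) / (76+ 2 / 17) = 119 / 1294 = 0.09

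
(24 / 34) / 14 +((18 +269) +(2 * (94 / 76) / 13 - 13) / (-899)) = 7585484943 / 26424307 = 287.06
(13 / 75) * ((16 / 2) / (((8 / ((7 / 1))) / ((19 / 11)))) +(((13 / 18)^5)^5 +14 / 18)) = 44329495050147648078397123343873123 / 19873143849028061331230109047193600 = 2.23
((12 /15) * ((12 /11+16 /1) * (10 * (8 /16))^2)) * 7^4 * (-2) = -18055520 /11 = -1641410.91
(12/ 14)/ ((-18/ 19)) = -0.90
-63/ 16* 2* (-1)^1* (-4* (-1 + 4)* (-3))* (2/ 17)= 567/ 17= 33.35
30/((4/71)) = 1065/2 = 532.50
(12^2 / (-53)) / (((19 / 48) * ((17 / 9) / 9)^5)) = -24100653779712 / 1429795999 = -16856.01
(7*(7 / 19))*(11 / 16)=539 / 304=1.77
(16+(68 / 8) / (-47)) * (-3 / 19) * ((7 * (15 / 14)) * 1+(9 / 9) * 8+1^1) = -147213 / 3572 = -41.21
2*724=1448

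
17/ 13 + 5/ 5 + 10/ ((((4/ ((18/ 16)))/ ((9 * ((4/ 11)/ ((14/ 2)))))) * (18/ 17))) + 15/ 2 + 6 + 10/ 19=2674207/ 152152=17.58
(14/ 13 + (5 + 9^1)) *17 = 3332/ 13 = 256.31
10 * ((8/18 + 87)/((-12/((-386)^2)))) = -293149630/27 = -10857393.70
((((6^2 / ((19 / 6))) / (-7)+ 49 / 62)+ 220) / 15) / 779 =0.02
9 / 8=1.12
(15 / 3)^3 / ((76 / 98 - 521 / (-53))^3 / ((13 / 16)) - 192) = 28462249031125 / 290595327440304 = 0.10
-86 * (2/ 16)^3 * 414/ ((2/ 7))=-62307/ 256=-243.39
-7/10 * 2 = -7/5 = -1.40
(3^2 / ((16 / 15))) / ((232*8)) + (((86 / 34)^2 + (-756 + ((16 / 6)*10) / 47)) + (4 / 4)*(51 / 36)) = -301557950487 / 403360768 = -747.61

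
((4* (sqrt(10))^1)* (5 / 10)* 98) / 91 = 28* sqrt(10) / 13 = 6.81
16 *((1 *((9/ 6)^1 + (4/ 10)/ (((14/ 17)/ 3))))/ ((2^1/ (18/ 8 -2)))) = 207/ 35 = 5.91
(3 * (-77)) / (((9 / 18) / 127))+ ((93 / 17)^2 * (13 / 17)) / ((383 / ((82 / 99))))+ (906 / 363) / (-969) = -761467046368834 / 12977940063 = -58673.95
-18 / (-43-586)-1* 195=-122637 / 629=-194.97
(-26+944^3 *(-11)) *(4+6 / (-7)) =-203578237500 / 7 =-29082605357.14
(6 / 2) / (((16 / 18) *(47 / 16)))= 54 / 47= 1.15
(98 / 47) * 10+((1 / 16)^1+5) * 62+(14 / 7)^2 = 127361 / 376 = 338.73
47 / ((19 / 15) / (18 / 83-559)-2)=-23.47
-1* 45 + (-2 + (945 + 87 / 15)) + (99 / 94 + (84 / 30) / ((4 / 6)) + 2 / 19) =1623757 / 1786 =909.16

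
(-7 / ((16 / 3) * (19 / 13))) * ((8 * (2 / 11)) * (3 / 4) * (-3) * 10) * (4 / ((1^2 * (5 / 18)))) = 88452 / 209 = 423.22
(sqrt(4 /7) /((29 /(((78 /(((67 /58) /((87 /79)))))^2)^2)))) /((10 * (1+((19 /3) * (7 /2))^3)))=178740574190993799788544 * sqrt(7) /64635396125232159683855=7.32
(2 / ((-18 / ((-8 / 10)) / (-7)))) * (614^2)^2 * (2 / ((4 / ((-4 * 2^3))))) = 1414943129759.29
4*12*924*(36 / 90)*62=5499648 / 5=1099929.60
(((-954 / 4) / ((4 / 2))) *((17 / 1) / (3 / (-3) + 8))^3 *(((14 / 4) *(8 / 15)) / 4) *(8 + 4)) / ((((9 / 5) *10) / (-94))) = 12238283 / 245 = 49952.18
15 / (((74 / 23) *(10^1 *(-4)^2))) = 69 / 2368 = 0.03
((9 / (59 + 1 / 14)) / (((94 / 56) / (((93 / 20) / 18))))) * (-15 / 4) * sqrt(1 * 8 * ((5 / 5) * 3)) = -13671 * sqrt(6) / 77738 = -0.43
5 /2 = 2.50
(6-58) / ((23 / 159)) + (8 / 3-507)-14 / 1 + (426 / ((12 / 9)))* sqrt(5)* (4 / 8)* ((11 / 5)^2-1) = -60569 / 69 + 15336* sqrt(5) / 25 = 493.88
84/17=4.94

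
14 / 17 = 0.82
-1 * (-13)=13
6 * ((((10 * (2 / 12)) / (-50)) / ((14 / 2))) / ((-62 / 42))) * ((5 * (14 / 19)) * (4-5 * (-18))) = 3948 / 589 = 6.70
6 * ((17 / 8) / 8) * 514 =13107 / 16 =819.19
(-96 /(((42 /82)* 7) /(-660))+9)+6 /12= 1732771 /98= 17681.34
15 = 15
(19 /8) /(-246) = -19 /1968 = -0.01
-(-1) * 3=3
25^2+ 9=634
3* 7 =21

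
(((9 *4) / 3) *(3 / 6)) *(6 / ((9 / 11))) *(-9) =-396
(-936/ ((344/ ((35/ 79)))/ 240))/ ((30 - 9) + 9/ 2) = -655200/ 57749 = -11.35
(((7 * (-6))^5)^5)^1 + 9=-38126967124946768663101433365298971410423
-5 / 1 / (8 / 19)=-95 / 8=-11.88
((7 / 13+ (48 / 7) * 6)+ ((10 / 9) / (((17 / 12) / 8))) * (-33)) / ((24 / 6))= -255839 / 6188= -41.34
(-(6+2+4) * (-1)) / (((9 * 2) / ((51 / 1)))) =34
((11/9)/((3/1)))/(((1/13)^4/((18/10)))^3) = 6919531281376857/125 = 55356250251014.86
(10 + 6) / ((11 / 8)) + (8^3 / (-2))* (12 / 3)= -11136 / 11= -1012.36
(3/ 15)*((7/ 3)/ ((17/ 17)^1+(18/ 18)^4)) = 7/ 30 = 0.23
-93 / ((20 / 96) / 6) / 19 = -13392 / 95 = -140.97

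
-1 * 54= -54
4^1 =4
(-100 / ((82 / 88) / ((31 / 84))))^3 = -39651821000000 / 638277381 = -62123.18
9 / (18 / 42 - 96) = -0.09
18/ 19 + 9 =189/ 19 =9.95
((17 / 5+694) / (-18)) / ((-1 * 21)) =3487 / 1890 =1.84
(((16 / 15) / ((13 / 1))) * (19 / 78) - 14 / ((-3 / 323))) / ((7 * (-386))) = -5731711 / 10274355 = -0.56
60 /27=20 /9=2.22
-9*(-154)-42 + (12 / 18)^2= 12100 / 9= 1344.44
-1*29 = -29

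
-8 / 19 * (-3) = 24 / 19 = 1.26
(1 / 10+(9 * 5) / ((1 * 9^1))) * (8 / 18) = 34 / 15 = 2.27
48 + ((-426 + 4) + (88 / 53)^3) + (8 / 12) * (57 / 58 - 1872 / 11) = -22901570885 / 47491763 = -482.22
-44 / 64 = -11 / 16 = -0.69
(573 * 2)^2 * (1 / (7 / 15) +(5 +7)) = 18574040.57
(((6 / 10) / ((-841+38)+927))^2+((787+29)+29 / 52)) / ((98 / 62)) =4080502217 / 7898800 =516.60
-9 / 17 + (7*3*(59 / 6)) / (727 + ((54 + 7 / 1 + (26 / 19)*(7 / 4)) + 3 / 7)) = -959438 / 3576103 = -0.27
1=1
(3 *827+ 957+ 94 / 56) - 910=70831 / 28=2529.68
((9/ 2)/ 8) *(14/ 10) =63/ 80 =0.79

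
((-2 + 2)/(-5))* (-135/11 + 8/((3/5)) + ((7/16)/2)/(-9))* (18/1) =0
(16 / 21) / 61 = 16 / 1281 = 0.01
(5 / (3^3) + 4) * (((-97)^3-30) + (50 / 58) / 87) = -260210709772 / 68121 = -3819831.03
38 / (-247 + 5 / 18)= -684 / 4441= -0.15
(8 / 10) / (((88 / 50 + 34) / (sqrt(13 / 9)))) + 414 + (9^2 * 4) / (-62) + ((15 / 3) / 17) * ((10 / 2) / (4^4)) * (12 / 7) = 10 * sqrt(13) / 1341 + 96512277 / 236096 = 408.81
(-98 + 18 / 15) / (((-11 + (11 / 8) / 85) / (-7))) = -5984 / 97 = -61.69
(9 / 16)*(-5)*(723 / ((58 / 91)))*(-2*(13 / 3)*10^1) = 64148175 / 232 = 276500.75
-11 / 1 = -11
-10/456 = -5/228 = -0.02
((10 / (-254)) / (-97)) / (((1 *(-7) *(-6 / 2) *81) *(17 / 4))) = 20 / 356228523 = 0.00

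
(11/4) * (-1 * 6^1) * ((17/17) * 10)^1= -165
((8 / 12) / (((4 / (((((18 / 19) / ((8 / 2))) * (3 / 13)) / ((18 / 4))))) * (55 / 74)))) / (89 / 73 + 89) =73 / 2418130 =0.00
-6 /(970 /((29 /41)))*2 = -174 /19885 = -0.01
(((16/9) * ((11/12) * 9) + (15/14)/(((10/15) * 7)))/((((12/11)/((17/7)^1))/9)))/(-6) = -1637933/32928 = -49.74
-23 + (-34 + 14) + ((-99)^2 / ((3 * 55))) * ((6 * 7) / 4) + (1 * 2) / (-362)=1051057 / 1810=580.69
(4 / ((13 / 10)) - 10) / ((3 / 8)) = -240 / 13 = -18.46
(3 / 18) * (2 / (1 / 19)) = 19 / 3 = 6.33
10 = 10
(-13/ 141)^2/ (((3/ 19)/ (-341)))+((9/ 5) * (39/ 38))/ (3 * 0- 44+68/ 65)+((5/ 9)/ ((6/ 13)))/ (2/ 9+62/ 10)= -18.21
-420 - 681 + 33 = -1068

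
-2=-2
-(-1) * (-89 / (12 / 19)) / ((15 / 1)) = -1691 / 180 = -9.39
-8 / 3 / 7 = -8 / 21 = -0.38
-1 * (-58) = 58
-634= -634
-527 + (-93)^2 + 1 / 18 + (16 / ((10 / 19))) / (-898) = 328210897 / 40410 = 8122.02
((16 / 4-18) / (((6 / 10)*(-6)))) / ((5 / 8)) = 56 / 9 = 6.22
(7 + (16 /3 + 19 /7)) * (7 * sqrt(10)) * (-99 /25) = -10428 * sqrt(10) /25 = -1319.05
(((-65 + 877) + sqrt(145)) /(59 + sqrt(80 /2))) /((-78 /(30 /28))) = -8555 /44733 - 295*sqrt(145) /1252524 + 25*sqrt(58) /626262 + 290*sqrt(10) /44733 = -0.17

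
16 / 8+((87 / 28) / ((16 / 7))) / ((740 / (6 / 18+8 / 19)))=2.00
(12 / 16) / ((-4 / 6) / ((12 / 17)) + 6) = 27 / 182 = 0.15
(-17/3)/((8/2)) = -17/12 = -1.42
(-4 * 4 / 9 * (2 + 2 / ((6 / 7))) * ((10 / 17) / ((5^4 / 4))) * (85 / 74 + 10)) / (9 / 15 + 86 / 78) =-29744 / 156621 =-0.19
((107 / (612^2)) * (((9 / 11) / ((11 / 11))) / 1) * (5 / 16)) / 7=535 / 51270912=0.00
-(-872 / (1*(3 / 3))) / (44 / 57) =1129.64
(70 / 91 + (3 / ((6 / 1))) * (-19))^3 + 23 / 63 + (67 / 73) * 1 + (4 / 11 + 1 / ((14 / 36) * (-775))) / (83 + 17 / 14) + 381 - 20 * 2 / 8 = -26018623331216731 / 90271183602600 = -288.23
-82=-82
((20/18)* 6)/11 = 20/33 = 0.61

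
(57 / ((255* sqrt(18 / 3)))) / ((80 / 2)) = 0.00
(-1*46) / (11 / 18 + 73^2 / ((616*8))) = -2040192 / 75065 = -27.18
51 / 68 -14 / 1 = -13.25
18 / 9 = 2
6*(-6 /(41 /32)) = -1152 /41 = -28.10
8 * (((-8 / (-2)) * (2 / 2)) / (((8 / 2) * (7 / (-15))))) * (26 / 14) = -1560 / 49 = -31.84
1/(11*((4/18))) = 9/22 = 0.41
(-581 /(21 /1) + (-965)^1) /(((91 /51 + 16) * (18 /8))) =-202504 /8163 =-24.81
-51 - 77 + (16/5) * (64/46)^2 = -322176/2645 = -121.81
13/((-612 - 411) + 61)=-1/74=-0.01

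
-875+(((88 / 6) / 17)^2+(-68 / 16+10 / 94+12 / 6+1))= -428059747 / 488988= -875.40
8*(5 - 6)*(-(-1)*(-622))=4976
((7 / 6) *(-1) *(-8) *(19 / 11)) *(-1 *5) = -2660 / 33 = -80.61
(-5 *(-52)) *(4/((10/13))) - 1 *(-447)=1799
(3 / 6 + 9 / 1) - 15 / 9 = 47 / 6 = 7.83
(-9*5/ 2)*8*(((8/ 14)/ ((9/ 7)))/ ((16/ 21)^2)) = -2205/ 16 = -137.81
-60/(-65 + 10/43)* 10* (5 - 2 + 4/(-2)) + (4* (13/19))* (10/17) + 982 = 178628922/179911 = 992.87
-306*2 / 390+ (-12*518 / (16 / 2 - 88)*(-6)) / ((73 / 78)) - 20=-493196 / 949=-519.70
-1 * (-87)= 87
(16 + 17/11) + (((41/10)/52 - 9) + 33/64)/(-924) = 67476887/3843840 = 17.55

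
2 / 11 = 0.18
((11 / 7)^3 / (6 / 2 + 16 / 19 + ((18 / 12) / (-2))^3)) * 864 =1398380544 / 1426537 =980.26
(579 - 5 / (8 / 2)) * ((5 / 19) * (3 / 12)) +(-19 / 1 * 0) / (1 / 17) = 38.01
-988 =-988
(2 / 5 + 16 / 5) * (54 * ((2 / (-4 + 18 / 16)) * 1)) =-15552 / 115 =-135.23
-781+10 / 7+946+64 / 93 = 108793 / 651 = 167.12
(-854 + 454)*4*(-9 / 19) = 14400 / 19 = 757.89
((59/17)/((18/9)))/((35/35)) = 59/34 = 1.74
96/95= 1.01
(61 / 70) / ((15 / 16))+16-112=-49912 / 525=-95.07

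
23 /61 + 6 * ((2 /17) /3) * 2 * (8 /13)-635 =-8551448 /13481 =-634.33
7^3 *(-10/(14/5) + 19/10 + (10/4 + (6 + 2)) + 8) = 28861/5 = 5772.20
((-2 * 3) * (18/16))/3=-2.25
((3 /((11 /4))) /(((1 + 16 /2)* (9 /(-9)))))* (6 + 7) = -52 /33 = -1.58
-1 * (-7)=7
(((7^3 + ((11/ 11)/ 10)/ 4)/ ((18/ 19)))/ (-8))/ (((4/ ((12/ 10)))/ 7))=-1824893/ 19200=-95.05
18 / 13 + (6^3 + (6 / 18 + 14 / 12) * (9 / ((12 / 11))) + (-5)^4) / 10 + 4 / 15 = 54281 / 624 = 86.99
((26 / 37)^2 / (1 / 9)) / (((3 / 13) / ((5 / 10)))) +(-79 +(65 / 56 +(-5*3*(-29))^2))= 14501516121 / 76664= 189156.79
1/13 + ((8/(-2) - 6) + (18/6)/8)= -993/104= -9.55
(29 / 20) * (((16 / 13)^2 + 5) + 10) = 80939 / 3380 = 23.95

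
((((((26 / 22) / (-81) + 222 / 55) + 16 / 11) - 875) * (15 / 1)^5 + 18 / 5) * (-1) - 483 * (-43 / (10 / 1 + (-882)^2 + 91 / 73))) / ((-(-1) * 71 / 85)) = 35060299944349095177 / 44352422213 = 790493465.63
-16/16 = -1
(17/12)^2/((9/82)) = 11849/648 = 18.29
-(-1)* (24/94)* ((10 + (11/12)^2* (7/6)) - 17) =-5201/3384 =-1.54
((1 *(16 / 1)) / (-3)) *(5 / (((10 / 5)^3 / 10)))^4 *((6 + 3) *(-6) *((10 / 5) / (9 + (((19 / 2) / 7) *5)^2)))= 172265625 / 10789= 15966.78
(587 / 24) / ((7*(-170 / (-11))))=6457 / 28560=0.23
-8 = -8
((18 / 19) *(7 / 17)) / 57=42 / 6137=0.01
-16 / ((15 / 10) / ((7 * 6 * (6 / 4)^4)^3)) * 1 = -102534897.94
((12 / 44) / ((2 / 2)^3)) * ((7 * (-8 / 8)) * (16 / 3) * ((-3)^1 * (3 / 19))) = 1008 / 209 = 4.82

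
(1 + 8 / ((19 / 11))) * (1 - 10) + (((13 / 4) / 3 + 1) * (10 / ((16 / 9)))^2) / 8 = -1651599 / 38912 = -42.44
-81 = -81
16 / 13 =1.23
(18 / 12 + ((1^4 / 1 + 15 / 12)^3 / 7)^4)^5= 4737374765483553365876260289737961343570155723336887190625 / 106062114209911089729131143918130988707810186232856576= 44666.04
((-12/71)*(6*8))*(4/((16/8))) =-1152/71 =-16.23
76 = 76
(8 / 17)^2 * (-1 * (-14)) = 896 / 289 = 3.10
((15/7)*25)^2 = 140625/49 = 2869.90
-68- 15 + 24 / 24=-82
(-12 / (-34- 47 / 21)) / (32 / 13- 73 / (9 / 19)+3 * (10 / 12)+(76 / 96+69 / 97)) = -22879584 / 10201301647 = -0.00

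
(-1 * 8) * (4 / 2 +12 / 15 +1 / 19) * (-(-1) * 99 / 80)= -28.24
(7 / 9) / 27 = 7 / 243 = 0.03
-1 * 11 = -11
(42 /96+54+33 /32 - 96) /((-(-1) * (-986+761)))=1297 /7200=0.18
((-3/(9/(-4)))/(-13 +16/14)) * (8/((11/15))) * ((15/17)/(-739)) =16800/11470019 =0.00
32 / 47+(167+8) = 8257 / 47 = 175.68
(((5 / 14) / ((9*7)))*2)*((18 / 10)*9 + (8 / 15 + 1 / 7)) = 1772 / 9261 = 0.19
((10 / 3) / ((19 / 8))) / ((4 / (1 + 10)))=220 / 57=3.86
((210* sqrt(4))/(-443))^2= 176400/196249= 0.90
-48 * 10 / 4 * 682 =-81840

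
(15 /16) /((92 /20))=0.20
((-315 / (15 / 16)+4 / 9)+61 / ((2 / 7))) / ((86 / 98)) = -107653 / 774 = -139.09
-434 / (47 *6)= -1.54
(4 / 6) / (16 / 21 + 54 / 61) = 427 / 1055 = 0.40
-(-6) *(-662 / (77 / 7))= -3972 / 11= -361.09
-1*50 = -50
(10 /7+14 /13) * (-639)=-145692 /91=-1601.01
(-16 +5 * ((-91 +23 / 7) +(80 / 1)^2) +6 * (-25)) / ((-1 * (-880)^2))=-27471 / 677600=-0.04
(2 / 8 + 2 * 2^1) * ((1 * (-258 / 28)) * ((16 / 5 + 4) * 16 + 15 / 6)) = -2581161 / 560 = -4609.22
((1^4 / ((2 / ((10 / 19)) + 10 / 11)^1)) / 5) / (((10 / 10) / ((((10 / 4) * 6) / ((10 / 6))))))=99 / 259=0.38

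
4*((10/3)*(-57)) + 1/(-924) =-702241/924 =-760.00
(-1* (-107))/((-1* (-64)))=107/64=1.67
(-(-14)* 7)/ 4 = 24.50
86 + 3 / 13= 1121 / 13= 86.23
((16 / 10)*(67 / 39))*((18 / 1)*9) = 445.29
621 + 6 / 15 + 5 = 3132 / 5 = 626.40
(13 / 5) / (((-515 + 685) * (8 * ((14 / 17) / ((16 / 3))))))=13 / 1050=0.01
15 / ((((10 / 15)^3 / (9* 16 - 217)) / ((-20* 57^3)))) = 27376155225 / 2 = 13688077612.50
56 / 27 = 2.07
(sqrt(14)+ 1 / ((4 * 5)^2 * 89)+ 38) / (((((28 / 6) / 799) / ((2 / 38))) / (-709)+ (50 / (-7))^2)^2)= 6934588555027329 * sqrt(14) / 18051192231320725156+ 9381118331829525698529 / 642622443435017815553600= 0.02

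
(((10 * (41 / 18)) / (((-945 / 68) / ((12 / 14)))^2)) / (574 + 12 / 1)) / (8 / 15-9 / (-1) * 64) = 0.00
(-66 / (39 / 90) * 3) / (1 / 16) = -95040 / 13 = -7310.77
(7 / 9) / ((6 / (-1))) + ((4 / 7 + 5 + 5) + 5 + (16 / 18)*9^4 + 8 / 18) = 5847.89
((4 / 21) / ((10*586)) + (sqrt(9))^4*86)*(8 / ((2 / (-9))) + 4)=-222912.00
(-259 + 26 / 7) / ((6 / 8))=-7148 / 21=-340.38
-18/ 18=-1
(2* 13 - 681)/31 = -655/31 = -21.13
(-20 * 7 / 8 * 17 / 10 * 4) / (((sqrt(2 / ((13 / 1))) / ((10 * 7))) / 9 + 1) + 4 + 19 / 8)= -72452507400 / 4490228893 + 1199520 * sqrt(26) / 4490228893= -16.13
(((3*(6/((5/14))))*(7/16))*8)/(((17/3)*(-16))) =-1323/680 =-1.95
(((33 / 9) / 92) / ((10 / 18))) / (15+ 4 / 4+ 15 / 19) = 57 / 13340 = 0.00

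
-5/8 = -0.62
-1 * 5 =-5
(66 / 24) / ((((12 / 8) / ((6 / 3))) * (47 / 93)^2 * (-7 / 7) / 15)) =-475695 / 2209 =-215.34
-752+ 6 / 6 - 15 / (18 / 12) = -761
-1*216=-216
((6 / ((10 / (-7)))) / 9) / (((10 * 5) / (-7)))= 49 / 750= 0.07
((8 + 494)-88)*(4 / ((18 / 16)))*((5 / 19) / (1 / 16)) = 117760 / 19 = 6197.89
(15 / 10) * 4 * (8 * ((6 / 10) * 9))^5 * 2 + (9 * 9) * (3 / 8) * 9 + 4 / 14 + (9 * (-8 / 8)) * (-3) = 315964362250697 / 175000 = 1805510641.43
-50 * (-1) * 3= 150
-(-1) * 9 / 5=9 / 5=1.80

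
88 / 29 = 3.03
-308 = -308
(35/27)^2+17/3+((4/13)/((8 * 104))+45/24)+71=158135719/1971216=80.22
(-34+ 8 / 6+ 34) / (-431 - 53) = -1 / 363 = -0.00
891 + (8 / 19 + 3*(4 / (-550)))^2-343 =14965093896 / 27300625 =548.16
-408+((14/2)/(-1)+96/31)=-411.90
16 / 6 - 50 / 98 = 317 / 147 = 2.16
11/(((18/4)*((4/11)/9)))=121/2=60.50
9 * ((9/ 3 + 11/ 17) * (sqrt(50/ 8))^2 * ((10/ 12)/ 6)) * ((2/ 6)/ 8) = 3875/ 3264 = 1.19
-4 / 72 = -1 / 18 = -0.06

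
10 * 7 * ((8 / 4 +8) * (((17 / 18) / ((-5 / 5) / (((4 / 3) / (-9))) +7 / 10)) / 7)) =17000 / 1341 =12.68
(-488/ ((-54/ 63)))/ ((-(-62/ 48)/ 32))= 437248/ 31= 14104.77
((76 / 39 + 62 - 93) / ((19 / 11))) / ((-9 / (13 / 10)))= 12463 / 5130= 2.43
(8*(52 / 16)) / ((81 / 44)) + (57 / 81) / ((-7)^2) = 56113 / 3969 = 14.14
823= 823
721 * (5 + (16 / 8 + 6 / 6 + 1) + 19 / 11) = 85078 / 11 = 7734.36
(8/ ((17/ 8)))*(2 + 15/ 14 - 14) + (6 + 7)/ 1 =-197/ 7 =-28.14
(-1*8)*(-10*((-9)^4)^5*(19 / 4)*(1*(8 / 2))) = 18479651497766531777520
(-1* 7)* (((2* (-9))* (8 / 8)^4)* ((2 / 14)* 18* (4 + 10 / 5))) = 1944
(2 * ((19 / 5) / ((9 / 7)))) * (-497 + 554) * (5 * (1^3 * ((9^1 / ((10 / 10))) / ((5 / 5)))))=15162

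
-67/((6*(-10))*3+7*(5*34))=-67/1010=-0.07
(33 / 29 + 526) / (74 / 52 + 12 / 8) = 198731 / 1102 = 180.34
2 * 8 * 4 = 64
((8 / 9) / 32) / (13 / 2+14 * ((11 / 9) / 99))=9 / 2162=0.00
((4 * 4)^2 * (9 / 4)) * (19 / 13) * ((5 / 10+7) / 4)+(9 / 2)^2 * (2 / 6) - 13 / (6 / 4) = 245941 / 156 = 1576.54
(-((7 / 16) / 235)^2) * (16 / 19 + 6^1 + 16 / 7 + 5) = -13153 / 268614400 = -0.00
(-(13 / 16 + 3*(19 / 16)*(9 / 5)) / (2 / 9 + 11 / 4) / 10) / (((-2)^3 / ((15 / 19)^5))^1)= 79005375 / 8478162976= 0.01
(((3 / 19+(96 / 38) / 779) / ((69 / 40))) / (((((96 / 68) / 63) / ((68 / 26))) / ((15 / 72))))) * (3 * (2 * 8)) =482485500 / 4425499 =109.02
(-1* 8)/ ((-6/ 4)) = 16/ 3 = 5.33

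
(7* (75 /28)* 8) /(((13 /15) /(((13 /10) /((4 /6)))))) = 675 /2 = 337.50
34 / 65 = 0.52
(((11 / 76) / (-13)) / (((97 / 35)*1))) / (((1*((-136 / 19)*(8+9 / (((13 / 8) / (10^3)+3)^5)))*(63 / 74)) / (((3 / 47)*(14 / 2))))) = 113735111552782513862468785 / 3103314321917981685787260643968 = 0.00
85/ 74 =1.15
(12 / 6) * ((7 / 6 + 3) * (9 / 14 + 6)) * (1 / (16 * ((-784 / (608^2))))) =-559550 / 343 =-1631.34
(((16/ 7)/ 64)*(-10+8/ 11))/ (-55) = 0.01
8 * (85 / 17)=40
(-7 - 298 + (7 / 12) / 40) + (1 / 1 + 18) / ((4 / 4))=-137273 / 480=-285.99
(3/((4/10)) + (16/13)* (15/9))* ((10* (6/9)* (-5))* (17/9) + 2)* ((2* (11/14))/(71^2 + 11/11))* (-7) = 6744485/5309226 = 1.27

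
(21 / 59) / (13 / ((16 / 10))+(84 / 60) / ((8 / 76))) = 840 / 50563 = 0.02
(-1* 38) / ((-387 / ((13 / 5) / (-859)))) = -494 / 1662165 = -0.00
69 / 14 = 4.93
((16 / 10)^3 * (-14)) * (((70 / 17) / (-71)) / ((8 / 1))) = 12544 / 30175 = 0.42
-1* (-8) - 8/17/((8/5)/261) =-1169/17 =-68.76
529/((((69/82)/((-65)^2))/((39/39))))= 7968350/3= 2656116.67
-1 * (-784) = 784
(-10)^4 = 10000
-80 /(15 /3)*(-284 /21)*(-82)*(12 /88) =-186304 /77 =-2419.53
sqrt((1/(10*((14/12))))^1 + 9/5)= sqrt(2310)/35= 1.37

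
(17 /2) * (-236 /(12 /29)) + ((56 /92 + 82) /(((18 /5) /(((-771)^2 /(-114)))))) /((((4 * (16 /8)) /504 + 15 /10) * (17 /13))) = -65209.16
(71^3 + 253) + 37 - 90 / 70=2507398 / 7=358199.71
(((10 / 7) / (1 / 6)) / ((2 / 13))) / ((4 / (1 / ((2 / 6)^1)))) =585 / 14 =41.79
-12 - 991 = -1003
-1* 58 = -58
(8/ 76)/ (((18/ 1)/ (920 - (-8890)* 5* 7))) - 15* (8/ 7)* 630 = -1534730/ 171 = -8975.03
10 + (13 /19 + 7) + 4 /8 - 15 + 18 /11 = 2015 /418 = 4.82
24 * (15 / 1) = 360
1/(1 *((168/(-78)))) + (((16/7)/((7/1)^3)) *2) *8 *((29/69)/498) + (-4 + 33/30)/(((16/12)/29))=-104843691173/1650063240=-63.54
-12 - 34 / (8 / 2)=-41 / 2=-20.50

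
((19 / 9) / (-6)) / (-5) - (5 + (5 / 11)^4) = -19655921 / 3953070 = -4.97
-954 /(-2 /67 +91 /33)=-2109294 /6031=-349.74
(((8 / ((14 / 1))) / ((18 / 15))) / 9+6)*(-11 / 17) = -12584 / 3213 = -3.92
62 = 62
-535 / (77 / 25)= -173.70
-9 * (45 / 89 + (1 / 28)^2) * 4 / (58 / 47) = -14961087 / 1011752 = -14.79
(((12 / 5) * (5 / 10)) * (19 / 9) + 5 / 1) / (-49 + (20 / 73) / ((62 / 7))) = -0.15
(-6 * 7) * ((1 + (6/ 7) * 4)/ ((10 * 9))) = -31/ 15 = -2.07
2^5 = 32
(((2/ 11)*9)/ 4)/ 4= 9/ 88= 0.10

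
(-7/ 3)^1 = -7/ 3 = -2.33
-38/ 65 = -0.58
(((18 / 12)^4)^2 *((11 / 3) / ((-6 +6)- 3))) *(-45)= 360855 / 256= 1409.59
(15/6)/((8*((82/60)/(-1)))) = -75/328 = -0.23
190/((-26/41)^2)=159695/338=472.47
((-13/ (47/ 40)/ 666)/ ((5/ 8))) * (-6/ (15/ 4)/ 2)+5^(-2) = 23971/ 391275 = 0.06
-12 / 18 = -2 / 3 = -0.67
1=1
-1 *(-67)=67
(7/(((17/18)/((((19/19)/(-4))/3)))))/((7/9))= -27/34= -0.79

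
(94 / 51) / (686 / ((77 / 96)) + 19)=1034 / 490467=0.00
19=19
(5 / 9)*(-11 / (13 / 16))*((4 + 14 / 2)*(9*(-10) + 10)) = 774400 / 117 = 6618.80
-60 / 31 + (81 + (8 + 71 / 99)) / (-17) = -376322 / 52173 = -7.21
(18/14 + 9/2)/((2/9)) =729/28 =26.04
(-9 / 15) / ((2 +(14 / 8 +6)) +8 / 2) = -12 / 275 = -0.04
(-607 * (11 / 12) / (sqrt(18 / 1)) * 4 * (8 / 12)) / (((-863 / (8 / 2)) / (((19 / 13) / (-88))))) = -11533 * sqrt(2) / 605826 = -0.03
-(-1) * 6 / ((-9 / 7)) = -14 / 3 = -4.67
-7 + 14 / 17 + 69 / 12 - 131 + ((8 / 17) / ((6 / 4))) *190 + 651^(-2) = -2069702749 / 28818468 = -71.82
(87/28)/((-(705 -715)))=87/280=0.31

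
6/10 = 3/5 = 0.60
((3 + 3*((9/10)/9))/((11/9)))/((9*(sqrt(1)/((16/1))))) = 24/5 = 4.80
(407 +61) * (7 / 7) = 468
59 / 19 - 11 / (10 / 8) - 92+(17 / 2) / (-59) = -1096773 / 11210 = -97.84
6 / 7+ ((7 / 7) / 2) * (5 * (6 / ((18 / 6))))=41 / 7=5.86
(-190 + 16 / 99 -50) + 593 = 34963 / 99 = 353.16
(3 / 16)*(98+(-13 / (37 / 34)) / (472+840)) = 7135305 / 388352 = 18.37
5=5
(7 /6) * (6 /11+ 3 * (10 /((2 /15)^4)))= 19490737 /176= 110742.82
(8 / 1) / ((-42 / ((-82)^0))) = -4 / 21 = -0.19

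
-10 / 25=-2 / 5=-0.40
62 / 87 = 0.71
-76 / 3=-25.33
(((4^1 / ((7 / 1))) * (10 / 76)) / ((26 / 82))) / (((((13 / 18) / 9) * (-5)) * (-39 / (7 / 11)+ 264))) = -4428 / 1518803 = -0.00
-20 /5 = -4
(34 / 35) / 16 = 17 / 280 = 0.06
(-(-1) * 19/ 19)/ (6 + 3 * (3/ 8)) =8/ 57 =0.14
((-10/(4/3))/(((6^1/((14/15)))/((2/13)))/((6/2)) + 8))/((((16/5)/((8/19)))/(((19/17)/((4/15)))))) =-7875/41752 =-0.19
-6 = -6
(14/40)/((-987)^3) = -1/2747156580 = -0.00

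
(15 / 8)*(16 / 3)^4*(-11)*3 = -450560 / 9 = -50062.22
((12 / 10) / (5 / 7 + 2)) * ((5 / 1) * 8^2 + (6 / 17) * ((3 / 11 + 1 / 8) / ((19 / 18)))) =9554433 / 67507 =141.53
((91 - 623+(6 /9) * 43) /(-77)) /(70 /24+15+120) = 1208 /25487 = 0.05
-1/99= -0.01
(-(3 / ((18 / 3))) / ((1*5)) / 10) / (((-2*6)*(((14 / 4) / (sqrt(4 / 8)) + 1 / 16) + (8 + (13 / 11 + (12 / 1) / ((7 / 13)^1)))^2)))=556974961697 / 661848908219677275 - 1968570296*sqrt(2) / 661848908219677275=0.00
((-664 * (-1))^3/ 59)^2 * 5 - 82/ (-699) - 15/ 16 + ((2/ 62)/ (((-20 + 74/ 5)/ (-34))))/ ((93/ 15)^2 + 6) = 2145827190232484332701328831/ 17430919080432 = 123104649865617.02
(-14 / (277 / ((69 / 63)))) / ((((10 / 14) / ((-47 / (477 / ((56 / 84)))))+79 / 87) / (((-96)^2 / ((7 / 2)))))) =2311299072 / 158029331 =14.63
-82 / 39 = -2.10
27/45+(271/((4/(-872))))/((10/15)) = -443082/5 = -88616.40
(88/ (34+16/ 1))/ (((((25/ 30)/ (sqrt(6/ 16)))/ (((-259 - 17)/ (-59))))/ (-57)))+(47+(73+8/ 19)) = 2288/ 19 - 1038312 * sqrt(6)/ 7375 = -224.44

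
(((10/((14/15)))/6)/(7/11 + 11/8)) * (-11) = -12100/1239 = -9.77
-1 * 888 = -888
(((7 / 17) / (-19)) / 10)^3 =-343 / 33698267000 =-0.00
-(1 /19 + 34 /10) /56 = -41 /665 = -0.06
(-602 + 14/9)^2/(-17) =-29203216/1377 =-21207.85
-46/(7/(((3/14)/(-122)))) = 69/5978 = 0.01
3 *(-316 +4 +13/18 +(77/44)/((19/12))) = -106079/114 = -930.52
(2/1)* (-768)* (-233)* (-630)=-225469440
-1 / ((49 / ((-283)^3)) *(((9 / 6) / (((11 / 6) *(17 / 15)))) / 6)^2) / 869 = 288210517892 / 7838775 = 36767.29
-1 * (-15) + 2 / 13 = 197 / 13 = 15.15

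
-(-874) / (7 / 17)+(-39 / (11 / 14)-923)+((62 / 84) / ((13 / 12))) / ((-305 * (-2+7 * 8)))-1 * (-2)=9495671104 / 8243235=1151.94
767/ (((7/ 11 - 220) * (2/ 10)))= -42185/ 2413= -17.48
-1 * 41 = -41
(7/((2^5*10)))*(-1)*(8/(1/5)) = -7/8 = -0.88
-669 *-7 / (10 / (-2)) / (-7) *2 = 267.60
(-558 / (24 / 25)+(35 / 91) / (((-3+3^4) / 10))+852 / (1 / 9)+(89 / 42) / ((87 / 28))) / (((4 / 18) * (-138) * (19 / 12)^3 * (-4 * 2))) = 11254381659 / 1546334114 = 7.28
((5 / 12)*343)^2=2941225 / 144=20425.17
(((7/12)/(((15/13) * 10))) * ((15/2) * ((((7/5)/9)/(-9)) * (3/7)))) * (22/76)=-1001/1231200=-0.00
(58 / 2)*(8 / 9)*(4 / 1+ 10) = 3248 / 9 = 360.89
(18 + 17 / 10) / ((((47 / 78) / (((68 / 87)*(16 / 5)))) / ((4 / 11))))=11145472 / 374825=29.74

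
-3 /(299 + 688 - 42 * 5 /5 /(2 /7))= -1 /280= -0.00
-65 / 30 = -13 / 6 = -2.17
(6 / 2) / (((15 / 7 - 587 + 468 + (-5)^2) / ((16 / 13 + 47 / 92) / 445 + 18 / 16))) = -25234881 / 684434920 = -0.04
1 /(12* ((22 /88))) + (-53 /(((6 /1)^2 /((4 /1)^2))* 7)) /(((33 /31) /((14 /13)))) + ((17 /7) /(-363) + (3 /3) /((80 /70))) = -5238745 /2378376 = -2.20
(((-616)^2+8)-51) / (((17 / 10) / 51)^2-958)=-341471700 / 862199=-396.05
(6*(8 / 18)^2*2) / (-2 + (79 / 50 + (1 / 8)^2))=-102400 / 17469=-5.86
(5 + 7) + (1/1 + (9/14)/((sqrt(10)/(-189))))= 13 - 243 * sqrt(10)/20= -25.42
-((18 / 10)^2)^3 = -531441 / 15625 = -34.01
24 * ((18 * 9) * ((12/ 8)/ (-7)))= -5832/ 7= -833.14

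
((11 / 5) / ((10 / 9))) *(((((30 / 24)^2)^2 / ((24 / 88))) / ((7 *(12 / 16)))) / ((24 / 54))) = 27225 / 3584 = 7.60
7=7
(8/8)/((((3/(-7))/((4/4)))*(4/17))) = -119/12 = -9.92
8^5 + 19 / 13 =426003 / 13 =32769.46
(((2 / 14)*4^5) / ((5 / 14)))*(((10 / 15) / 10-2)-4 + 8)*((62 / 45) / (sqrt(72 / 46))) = 1968128*sqrt(23) / 10125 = 932.23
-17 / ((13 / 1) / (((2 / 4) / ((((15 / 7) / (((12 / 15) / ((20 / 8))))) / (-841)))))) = 400316 / 4875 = 82.12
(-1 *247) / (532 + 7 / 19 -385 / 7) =-0.52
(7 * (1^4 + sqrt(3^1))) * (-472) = -3304 * sqrt(3)- 3304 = -9026.70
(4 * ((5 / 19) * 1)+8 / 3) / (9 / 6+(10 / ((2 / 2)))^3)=424 / 114171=0.00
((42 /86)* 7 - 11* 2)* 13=-10387 /43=-241.56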